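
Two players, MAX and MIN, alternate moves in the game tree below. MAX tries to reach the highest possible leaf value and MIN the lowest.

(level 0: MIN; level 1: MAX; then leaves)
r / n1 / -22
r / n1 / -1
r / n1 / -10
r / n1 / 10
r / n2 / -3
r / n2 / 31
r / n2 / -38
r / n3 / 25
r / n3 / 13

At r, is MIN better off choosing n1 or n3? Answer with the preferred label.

n1

n1 (MAX): max(-22, -1, -10, 10) = 10
n3 (MAX): max(25, 13) = 25
MIN prefers the lower value; n1=10, n3=25. n1 is better since 10 < 25.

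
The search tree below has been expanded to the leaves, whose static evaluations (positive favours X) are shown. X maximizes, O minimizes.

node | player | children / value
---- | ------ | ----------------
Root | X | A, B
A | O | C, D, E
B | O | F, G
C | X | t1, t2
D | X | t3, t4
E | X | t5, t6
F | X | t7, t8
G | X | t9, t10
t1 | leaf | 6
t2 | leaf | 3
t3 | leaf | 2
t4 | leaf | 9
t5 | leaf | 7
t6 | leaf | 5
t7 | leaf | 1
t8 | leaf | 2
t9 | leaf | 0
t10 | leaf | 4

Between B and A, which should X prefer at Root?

F (X): max(1, 2) = 2
G (X): max(0, 4) = 4
B (O): min(2, 4) = 2
C (X): max(6, 3) = 6
D (X): max(2, 9) = 9
E (X): max(7, 5) = 7
A (O): min(6, 9, 7) = 6
X prefers the higher value; B=2, A=6. A is better since 6 > 2.

A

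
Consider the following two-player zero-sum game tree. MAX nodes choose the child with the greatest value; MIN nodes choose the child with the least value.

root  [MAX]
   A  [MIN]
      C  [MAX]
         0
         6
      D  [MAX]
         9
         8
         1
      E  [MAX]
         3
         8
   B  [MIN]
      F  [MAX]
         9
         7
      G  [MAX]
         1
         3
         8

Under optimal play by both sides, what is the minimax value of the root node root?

C (MAX): max(0, 6) = 6
D (MAX): max(9, 8, 1) = 9
E (MAX): max(3, 8) = 8
A (MIN): min(6, 9, 8) = 6
F (MAX): max(9, 7) = 9
G (MAX): max(1, 3, 8) = 8
B (MIN): min(9, 8) = 8
root (MAX): max(6, 8) = 8

8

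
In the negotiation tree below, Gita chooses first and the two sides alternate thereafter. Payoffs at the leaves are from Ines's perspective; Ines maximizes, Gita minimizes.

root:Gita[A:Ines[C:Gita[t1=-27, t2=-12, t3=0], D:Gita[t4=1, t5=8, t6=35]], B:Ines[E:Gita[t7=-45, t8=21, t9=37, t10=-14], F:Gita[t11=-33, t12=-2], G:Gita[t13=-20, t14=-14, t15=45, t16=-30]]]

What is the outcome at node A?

C (Gita): min(-27, -12, 0) = -27
D (Gita): min(1, 8, 35) = 1
A (Ines): max(-27, 1) = 1

1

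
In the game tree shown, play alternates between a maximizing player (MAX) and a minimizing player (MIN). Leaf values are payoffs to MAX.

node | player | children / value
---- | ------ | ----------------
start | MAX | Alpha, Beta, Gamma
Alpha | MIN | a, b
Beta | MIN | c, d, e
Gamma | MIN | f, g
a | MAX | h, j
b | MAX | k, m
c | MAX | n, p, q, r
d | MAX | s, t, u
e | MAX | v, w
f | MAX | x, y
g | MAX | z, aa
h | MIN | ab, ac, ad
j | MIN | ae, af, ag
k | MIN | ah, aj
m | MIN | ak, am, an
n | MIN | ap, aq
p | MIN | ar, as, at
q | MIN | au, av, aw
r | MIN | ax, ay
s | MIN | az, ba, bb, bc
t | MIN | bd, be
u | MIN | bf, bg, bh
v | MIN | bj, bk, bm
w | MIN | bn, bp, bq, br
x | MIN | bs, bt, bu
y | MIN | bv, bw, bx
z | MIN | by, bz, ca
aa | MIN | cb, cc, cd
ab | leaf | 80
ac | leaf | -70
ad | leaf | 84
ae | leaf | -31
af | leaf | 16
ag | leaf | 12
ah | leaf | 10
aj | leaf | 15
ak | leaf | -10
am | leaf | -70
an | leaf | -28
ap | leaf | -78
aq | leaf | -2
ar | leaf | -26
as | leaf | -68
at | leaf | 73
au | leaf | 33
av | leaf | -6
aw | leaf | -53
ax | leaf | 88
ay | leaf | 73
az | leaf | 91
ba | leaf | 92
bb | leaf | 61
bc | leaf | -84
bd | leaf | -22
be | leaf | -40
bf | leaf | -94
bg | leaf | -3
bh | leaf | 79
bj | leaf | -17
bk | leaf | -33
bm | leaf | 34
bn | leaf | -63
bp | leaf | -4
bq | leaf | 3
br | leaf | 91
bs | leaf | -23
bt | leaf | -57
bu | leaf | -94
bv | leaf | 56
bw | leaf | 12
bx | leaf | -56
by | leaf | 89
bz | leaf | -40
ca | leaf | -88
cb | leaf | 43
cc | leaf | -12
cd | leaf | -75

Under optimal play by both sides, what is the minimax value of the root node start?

-31

h (MIN): min(80, -70, 84) = -70
j (MIN): min(-31, 16, 12) = -31
a (MAX): max(-70, -31) = -31
k (MIN): min(10, 15) = 10
m (MIN): min(-10, -70, -28) = -70
b (MAX): max(10, -70) = 10
Alpha (MIN): min(-31, 10) = -31
n (MIN): min(-78, -2) = -78
p (MIN): min(-26, -68, 73) = -68
q (MIN): min(33, -6, -53) = -53
r (MIN): min(88, 73) = 73
c (MAX): max(-78, -68, -53, 73) = 73
s (MIN): min(91, 92, 61, -84) = -84
t (MIN): min(-22, -40) = -40
u (MIN): min(-94, -3, 79) = -94
d (MAX): max(-84, -40, -94) = -40
v (MIN): min(-17, -33, 34) = -33
w (MIN): min(-63, -4, 3, 91) = -63
e (MAX): max(-33, -63) = -33
Beta (MIN): min(73, -40, -33) = -40
x (MIN): min(-23, -57, -94) = -94
y (MIN): min(56, 12, -56) = -56
f (MAX): max(-94, -56) = -56
z (MIN): min(89, -40, -88) = -88
aa (MIN): min(43, -12, -75) = -75
g (MAX): max(-88, -75) = -75
Gamma (MIN): min(-56, -75) = -75
start (MAX): max(-31, -40, -75) = -31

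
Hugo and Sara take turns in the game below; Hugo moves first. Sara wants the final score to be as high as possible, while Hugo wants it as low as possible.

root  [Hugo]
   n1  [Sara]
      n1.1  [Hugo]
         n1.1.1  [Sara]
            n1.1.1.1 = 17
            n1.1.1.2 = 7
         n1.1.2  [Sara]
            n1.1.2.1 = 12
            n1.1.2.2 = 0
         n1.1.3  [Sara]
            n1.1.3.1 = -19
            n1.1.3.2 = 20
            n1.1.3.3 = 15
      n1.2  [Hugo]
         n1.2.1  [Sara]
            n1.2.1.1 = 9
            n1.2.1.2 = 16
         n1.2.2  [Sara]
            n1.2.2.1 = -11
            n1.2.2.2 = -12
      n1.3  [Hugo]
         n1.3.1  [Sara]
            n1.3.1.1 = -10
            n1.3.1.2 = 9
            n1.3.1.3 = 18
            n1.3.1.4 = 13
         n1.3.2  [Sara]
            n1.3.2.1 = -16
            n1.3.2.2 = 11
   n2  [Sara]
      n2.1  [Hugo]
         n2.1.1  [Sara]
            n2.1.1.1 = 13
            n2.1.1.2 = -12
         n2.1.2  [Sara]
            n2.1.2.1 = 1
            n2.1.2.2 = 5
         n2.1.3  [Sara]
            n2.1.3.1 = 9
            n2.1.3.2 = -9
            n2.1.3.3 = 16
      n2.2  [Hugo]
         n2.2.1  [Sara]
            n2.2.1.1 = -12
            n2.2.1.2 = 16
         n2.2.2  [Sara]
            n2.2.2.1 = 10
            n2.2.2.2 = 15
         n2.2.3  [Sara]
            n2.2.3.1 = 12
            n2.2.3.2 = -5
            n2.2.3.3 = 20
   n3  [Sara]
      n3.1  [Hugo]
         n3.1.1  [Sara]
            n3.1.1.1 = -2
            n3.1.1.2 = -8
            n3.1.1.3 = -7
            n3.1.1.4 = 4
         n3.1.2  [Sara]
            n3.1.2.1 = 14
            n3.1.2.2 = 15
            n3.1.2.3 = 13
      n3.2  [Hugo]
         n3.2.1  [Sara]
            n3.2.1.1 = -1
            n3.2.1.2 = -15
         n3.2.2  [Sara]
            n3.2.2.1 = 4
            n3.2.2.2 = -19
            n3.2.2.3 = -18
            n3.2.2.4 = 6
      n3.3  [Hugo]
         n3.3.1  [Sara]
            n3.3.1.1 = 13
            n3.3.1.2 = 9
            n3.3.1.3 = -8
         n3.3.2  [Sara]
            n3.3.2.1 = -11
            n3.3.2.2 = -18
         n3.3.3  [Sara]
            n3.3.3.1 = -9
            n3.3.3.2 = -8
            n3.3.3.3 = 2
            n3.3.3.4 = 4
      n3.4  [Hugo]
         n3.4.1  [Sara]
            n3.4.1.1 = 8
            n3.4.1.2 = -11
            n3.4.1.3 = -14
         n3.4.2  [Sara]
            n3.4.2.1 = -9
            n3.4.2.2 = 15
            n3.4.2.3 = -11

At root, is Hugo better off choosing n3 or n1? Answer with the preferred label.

n3.1.1 (Sara): max(-2, -8, -7, 4) = 4
n3.1.2 (Sara): max(14, 15, 13) = 15
n3.1 (Hugo): min(4, 15) = 4
n3.2.1 (Sara): max(-1, -15) = -1
n3.2.2 (Sara): max(4, -19, -18, 6) = 6
n3.2 (Hugo): min(-1, 6) = -1
n3.3.1 (Sara): max(13, 9, -8) = 13
n3.3.2 (Sara): max(-11, -18) = -11
n3.3.3 (Sara): max(-9, -8, 2, 4) = 4
n3.3 (Hugo): min(13, -11, 4) = -11
n3.4.1 (Sara): max(8, -11, -14) = 8
n3.4.2 (Sara): max(-9, 15, -11) = 15
n3.4 (Hugo): min(8, 15) = 8
n3 (Sara): max(4, -1, -11, 8) = 8
n1.1.1 (Sara): max(17, 7) = 17
n1.1.2 (Sara): max(12, 0) = 12
n1.1.3 (Sara): max(-19, 20, 15) = 20
n1.1 (Hugo): min(17, 12, 20) = 12
n1.2.1 (Sara): max(9, 16) = 16
n1.2.2 (Sara): max(-11, -12) = -11
n1.2 (Hugo): min(16, -11) = -11
n1.3.1 (Sara): max(-10, 9, 18, 13) = 18
n1.3.2 (Sara): max(-16, 11) = 11
n1.3 (Hugo): min(18, 11) = 11
n1 (Sara): max(12, -11, 11) = 12
Hugo prefers the lower value; n3=8, n1=12. n3 is better since 8 < 12.

n3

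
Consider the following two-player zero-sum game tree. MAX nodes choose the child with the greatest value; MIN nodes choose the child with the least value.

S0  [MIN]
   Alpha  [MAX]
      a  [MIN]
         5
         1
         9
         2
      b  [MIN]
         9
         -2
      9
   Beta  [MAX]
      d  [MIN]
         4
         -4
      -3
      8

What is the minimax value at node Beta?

d (MIN): min(4, -4) = -4
Beta (MAX): max(-4, -3, 8) = 8

8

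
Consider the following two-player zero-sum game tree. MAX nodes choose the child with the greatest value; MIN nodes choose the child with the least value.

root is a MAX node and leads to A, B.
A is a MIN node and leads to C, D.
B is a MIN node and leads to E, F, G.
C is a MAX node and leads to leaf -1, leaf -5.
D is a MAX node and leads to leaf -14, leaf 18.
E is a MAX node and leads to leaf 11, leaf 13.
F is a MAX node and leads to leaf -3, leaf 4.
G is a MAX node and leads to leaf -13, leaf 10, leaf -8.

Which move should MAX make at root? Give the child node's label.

C (MAX): max(-1, -5) = -1
D (MAX): max(-14, 18) = 18
A (MIN): min(-1, 18) = -1
E (MAX): max(11, 13) = 13
F (MAX): max(-3, 4) = 4
G (MAX): max(-13, 10, -8) = 10
B (MIN): min(13, 4, 10) = 4
root (MAX): max(-1, 4) = 4
MAX at root wants the highest of {A=-1, B=4}, so chooses B.

B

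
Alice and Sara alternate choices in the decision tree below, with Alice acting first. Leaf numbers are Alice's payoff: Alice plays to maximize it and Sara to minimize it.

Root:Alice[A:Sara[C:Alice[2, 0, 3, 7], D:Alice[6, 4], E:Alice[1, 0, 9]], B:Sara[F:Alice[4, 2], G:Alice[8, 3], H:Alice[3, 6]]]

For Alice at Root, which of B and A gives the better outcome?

A

F (Alice): max(4, 2) = 4
G (Alice): max(8, 3) = 8
H (Alice): max(3, 6) = 6
B (Sara): min(4, 8, 6) = 4
C (Alice): max(2, 0, 3, 7) = 7
D (Alice): max(6, 4) = 6
E (Alice): max(1, 0, 9) = 9
A (Sara): min(7, 6, 9) = 6
Alice prefers the higher value; B=4, A=6. A is better since 6 > 4.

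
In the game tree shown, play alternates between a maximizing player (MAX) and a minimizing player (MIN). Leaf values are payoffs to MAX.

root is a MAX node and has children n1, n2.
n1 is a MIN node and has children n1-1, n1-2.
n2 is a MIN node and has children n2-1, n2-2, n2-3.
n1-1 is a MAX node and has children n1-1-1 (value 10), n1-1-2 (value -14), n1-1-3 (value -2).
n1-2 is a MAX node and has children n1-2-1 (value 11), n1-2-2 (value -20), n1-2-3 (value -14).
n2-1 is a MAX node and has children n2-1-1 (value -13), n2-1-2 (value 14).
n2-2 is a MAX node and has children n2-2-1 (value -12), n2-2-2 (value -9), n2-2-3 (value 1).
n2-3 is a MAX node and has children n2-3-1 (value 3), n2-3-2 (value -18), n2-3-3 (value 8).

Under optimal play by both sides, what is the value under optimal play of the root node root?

n1-1 (MAX): max(10, -14, -2) = 10
n1-2 (MAX): max(11, -20, -14) = 11
n1 (MIN): min(10, 11) = 10
n2-1 (MAX): max(-13, 14) = 14
n2-2 (MAX): max(-12, -9, 1) = 1
n2-3 (MAX): max(3, -18, 8) = 8
n2 (MIN): min(14, 1, 8) = 1
root (MAX): max(10, 1) = 10

10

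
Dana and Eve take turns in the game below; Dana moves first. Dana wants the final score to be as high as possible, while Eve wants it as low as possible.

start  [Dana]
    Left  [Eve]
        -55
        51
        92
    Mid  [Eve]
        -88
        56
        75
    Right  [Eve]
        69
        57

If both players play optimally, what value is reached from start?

Left (Eve): min(-55, 51, 92) = -55
Mid (Eve): min(-88, 56, 75) = -88
Right (Eve): min(69, 57) = 57
start (Dana): max(-55, -88, 57) = 57

57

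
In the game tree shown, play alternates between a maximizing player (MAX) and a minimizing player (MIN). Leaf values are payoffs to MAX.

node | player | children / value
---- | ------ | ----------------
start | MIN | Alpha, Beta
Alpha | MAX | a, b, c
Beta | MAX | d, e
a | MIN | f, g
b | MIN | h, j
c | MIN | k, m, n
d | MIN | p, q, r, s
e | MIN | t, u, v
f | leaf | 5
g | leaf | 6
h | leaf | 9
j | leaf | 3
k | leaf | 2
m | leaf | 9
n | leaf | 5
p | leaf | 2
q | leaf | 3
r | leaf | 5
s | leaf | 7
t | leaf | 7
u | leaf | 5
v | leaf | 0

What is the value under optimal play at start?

2

a (MIN): min(5, 6) = 5
b (MIN): min(9, 3) = 3
c (MIN): min(2, 9, 5) = 2
Alpha (MAX): max(5, 3, 2) = 5
d (MIN): min(2, 3, 5, 7) = 2
e (MIN): min(7, 5, 0) = 0
Beta (MAX): max(2, 0) = 2
start (MIN): min(5, 2) = 2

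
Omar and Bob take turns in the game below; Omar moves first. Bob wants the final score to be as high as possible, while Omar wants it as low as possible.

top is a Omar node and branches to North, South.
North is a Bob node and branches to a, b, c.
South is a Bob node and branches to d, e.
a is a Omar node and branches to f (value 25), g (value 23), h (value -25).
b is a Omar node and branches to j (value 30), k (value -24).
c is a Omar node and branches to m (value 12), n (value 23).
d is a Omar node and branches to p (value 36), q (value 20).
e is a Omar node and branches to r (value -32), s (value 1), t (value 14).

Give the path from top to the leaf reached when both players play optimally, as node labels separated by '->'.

a (Omar): min(25, 23, -25) = -25
b (Omar): min(30, -24) = -24
c (Omar): min(12, 23) = 12
North (Bob): max(-25, -24, 12) = 12
d (Omar): min(36, 20) = 20
e (Omar): min(-32, 1, 14) = -32
South (Bob): max(20, -32) = 20
top (Omar): min(12, 20) = 12
At top, Omar picks North (lowest: 12).
At North, Bob picks c (highest: 12).
At c, Omar picks m (lowest: 12).
Terminal value 12.

top -> North -> c -> m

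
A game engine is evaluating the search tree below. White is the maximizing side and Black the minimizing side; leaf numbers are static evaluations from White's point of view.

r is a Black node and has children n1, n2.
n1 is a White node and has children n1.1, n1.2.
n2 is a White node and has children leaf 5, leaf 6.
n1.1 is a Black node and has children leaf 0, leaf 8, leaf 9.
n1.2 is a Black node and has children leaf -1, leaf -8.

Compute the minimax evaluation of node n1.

0

n1.1 (Black): min(0, 8, 9) = 0
n1.2 (Black): min(-1, -8) = -8
n1 (White): max(0, -8) = 0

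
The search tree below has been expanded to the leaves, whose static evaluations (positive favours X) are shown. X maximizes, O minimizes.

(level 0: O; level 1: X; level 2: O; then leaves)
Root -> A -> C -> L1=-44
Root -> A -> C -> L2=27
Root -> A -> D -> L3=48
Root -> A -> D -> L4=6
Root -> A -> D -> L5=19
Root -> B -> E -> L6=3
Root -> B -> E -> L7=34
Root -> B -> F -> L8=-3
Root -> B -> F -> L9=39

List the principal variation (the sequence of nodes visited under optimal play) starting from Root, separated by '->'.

Root -> B -> E -> L6

C (O): min(-44, 27) = -44
D (O): min(48, 6, 19) = 6
A (X): max(-44, 6) = 6
E (O): min(3, 34) = 3
F (O): min(-3, 39) = -3
B (X): max(3, -3) = 3
Root (O): min(6, 3) = 3
At Root, O picks B (lowest: 3).
At B, X picks E (highest: 3).
At E, O picks L6 (lowest: 3).
Terminal value 3.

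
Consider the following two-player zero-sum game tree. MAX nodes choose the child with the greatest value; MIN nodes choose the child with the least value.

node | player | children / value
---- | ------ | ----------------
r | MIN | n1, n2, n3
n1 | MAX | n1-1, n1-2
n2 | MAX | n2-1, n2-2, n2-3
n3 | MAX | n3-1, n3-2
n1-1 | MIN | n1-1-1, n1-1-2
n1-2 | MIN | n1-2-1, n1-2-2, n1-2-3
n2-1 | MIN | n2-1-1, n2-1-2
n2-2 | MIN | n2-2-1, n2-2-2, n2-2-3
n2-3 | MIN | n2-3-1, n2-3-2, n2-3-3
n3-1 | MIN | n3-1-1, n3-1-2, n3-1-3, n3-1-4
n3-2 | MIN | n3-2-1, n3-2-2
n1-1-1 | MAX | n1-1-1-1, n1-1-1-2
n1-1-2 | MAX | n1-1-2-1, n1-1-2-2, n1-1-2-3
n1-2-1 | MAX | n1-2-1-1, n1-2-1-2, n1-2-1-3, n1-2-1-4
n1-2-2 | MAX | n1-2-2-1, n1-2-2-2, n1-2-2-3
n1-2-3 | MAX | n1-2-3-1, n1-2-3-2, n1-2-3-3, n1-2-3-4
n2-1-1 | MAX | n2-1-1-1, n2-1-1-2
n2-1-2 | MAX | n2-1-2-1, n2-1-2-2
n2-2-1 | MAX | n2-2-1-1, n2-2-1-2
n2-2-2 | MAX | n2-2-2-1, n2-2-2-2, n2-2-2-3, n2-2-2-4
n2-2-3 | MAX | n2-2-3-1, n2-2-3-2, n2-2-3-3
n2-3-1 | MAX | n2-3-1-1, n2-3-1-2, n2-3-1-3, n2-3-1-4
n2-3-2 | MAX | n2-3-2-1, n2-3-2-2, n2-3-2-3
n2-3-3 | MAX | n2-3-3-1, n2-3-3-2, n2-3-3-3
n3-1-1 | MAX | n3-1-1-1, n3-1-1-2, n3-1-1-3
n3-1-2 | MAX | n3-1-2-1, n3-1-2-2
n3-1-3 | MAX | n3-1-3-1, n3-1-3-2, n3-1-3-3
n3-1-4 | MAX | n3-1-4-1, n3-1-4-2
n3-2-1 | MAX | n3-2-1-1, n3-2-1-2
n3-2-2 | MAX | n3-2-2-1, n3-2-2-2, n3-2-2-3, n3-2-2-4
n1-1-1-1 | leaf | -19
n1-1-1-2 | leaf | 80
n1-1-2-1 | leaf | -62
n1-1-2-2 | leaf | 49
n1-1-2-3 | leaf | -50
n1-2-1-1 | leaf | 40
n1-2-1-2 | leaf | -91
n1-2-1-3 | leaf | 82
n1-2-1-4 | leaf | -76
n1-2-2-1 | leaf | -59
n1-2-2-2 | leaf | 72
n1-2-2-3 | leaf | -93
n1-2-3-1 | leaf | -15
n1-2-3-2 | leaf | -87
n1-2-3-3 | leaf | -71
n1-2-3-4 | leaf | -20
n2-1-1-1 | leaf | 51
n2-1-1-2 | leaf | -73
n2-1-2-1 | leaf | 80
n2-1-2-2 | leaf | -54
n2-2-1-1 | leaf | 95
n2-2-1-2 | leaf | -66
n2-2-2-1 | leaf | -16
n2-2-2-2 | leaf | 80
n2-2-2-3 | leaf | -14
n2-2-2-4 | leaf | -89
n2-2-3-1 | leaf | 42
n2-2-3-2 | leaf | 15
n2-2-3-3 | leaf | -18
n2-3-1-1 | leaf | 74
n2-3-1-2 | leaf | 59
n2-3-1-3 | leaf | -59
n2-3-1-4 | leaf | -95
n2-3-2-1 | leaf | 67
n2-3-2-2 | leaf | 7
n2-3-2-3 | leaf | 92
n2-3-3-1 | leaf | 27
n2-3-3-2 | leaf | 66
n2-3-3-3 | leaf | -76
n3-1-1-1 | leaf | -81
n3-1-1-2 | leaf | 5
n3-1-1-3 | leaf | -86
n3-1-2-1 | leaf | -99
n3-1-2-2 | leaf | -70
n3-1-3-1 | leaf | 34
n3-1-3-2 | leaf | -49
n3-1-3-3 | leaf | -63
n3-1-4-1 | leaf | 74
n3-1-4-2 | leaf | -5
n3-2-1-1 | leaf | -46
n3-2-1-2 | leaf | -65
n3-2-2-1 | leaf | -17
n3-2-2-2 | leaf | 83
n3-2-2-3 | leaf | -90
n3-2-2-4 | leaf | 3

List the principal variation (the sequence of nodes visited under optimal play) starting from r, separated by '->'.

n1-1-1 (MAX): max(-19, 80) = 80
n1-1-2 (MAX): max(-62, 49, -50) = 49
n1-1 (MIN): min(80, 49) = 49
n1-2-1 (MAX): max(40, -91, 82, -76) = 82
n1-2-2 (MAX): max(-59, 72, -93) = 72
n1-2-3 (MAX): max(-15, -87, -71, -20) = -15
n1-2 (MIN): min(82, 72, -15) = -15
n1 (MAX): max(49, -15) = 49
n2-1-1 (MAX): max(51, -73) = 51
n2-1-2 (MAX): max(80, -54) = 80
n2-1 (MIN): min(51, 80) = 51
n2-2-1 (MAX): max(95, -66) = 95
n2-2-2 (MAX): max(-16, 80, -14, -89) = 80
n2-2-3 (MAX): max(42, 15, -18) = 42
n2-2 (MIN): min(95, 80, 42) = 42
n2-3-1 (MAX): max(74, 59, -59, -95) = 74
n2-3-2 (MAX): max(67, 7, 92) = 92
n2-3-3 (MAX): max(27, 66, -76) = 66
n2-3 (MIN): min(74, 92, 66) = 66
n2 (MAX): max(51, 42, 66) = 66
n3-1-1 (MAX): max(-81, 5, -86) = 5
n3-1-2 (MAX): max(-99, -70) = -70
n3-1-3 (MAX): max(34, -49, -63) = 34
n3-1-4 (MAX): max(74, -5) = 74
n3-1 (MIN): min(5, -70, 34, 74) = -70
n3-2-1 (MAX): max(-46, -65) = -46
n3-2-2 (MAX): max(-17, 83, -90, 3) = 83
n3-2 (MIN): min(-46, 83) = -46
n3 (MAX): max(-70, -46) = -46
r (MIN): min(49, 66, -46) = -46
At r, MIN picks n3 (lowest: -46).
At n3, MAX picks n3-2 (highest: -46).
At n3-2, MIN picks n3-2-1 (lowest: -46).
At n3-2-1, MAX picks n3-2-1-1 (highest: -46).
Terminal value -46.

r -> n3 -> n3-2 -> n3-2-1 -> n3-2-1-1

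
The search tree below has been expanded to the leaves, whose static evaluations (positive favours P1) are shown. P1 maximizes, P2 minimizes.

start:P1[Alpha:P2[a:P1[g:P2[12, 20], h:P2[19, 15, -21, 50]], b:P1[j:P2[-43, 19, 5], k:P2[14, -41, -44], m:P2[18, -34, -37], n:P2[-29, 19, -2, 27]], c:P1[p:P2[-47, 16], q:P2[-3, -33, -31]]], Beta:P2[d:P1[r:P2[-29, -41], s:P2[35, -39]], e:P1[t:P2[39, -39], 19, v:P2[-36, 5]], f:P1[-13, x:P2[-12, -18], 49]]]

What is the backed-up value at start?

g (P2): min(12, 20) = 12
h (P2): min(19, 15, -21, 50) = -21
a (P1): max(12, -21) = 12
j (P2): min(-43, 19, 5) = -43
k (P2): min(14, -41, -44) = -44
m (P2): min(18, -34, -37) = -37
n (P2): min(-29, 19, -2, 27) = -29
b (P1): max(-43, -44, -37, -29) = -29
p (P2): min(-47, 16) = -47
q (P2): min(-3, -33, -31) = -33
c (P1): max(-47, -33) = -33
Alpha (P2): min(12, -29, -33) = -33
r (P2): min(-29, -41) = -41
s (P2): min(35, -39) = -39
d (P1): max(-41, -39) = -39
t (P2): min(39, -39) = -39
v (P2): min(-36, 5) = -36
e (P1): max(-39, 19, -36) = 19
x (P2): min(-12, -18) = -18
f (P1): max(-13, -18, 49) = 49
Beta (P2): min(-39, 19, 49) = -39
start (P1): max(-33, -39) = -33

-33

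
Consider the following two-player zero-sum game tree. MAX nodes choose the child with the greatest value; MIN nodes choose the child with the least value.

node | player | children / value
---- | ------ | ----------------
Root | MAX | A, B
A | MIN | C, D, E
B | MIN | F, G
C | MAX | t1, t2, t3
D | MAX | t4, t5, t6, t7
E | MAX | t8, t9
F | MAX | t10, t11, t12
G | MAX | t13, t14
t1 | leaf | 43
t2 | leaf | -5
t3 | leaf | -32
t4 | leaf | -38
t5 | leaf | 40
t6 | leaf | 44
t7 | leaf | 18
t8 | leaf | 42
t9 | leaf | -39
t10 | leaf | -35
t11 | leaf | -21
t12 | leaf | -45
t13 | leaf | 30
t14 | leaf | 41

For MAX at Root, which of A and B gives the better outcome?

A

C (MAX): max(43, -5, -32) = 43
D (MAX): max(-38, 40, 44, 18) = 44
E (MAX): max(42, -39) = 42
A (MIN): min(43, 44, 42) = 42
F (MAX): max(-35, -21, -45) = -21
G (MAX): max(30, 41) = 41
B (MIN): min(-21, 41) = -21
MAX prefers the higher value; A=42, B=-21. A is better since 42 > -21.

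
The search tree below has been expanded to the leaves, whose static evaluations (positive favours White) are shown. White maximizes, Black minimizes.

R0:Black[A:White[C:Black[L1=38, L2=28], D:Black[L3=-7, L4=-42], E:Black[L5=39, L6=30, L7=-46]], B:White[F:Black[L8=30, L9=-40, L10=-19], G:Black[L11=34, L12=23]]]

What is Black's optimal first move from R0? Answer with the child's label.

C (Black): min(38, 28) = 28
D (Black): min(-7, -42) = -42
E (Black): min(39, 30, -46) = -46
A (White): max(28, -42, -46) = 28
F (Black): min(30, -40, -19) = -40
G (Black): min(34, 23) = 23
B (White): max(-40, 23) = 23
R0 (Black): min(28, 23) = 23
Black at R0 wants the lowest of {A=28, B=23}, so chooses B.

B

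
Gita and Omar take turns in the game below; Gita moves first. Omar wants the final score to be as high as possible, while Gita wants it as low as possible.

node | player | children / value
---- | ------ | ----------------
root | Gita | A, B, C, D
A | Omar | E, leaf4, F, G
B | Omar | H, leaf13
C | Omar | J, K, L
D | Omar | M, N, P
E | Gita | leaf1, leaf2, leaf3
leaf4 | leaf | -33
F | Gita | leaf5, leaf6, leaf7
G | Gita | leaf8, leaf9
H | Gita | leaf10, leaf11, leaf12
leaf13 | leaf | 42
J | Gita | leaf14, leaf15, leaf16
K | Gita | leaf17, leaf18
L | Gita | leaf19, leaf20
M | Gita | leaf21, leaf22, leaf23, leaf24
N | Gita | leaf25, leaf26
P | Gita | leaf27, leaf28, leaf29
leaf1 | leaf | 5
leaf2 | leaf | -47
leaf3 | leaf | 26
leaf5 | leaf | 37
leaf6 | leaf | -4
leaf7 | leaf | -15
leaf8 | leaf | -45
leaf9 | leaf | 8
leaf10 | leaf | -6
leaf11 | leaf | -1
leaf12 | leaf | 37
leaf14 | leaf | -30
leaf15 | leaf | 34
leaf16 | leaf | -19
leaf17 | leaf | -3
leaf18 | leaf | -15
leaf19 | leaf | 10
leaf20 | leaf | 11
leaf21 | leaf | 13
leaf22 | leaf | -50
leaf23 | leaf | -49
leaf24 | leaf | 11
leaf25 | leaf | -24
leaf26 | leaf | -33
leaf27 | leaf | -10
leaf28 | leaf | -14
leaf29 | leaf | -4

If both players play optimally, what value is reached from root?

-15

E (Gita): min(5, -47, 26) = -47
F (Gita): min(37, -4, -15) = -15
G (Gita): min(-45, 8) = -45
A (Omar): max(-47, -33, -15, -45) = -15
H (Gita): min(-6, -1, 37) = -6
B (Omar): max(-6, 42) = 42
J (Gita): min(-30, 34, -19) = -30
K (Gita): min(-3, -15) = -15
L (Gita): min(10, 11) = 10
C (Omar): max(-30, -15, 10) = 10
M (Gita): min(13, -50, -49, 11) = -50
N (Gita): min(-24, -33) = -33
P (Gita): min(-10, -14, -4) = -14
D (Omar): max(-50, -33, -14) = -14
root (Gita): min(-15, 42, 10, -14) = -15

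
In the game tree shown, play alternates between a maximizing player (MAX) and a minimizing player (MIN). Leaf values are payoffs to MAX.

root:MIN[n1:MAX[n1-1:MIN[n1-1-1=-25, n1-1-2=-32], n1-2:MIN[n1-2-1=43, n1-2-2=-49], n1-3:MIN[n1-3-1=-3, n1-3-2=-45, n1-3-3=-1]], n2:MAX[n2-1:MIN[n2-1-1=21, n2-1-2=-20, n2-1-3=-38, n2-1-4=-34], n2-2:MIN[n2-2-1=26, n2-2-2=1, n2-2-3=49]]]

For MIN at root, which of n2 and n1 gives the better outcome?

n2-1 (MIN): min(21, -20, -38, -34) = -38
n2-2 (MIN): min(26, 1, 49) = 1
n2 (MAX): max(-38, 1) = 1
n1-1 (MIN): min(-25, -32) = -32
n1-2 (MIN): min(43, -49) = -49
n1-3 (MIN): min(-3, -45, -1) = -45
n1 (MAX): max(-32, -49, -45) = -32
MIN prefers the lower value; n2=1, n1=-32. n1 is better since -32 < 1.

n1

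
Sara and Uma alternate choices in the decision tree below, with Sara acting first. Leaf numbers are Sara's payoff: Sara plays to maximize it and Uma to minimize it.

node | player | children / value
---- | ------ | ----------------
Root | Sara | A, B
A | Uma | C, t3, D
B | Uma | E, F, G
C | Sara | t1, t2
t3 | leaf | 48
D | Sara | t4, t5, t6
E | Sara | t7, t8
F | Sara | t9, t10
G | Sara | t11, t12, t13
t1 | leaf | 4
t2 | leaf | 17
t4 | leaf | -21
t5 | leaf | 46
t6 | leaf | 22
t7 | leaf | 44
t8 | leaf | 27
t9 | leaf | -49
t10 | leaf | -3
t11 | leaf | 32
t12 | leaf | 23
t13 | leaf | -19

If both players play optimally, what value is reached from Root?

17

C (Sara): max(4, 17) = 17
D (Sara): max(-21, 46, 22) = 46
A (Uma): min(17, 48, 46) = 17
E (Sara): max(44, 27) = 44
F (Sara): max(-49, -3) = -3
G (Sara): max(32, 23, -19) = 32
B (Uma): min(44, -3, 32) = -3
Root (Sara): max(17, -3) = 17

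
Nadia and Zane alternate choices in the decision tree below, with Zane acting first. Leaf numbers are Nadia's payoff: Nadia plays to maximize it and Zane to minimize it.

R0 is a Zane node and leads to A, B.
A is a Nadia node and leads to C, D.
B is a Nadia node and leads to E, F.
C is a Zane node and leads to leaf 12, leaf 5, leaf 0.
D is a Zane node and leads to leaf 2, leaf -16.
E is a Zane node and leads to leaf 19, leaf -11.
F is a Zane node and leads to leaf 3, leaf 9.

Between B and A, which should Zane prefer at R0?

E (Zane): min(19, -11) = -11
F (Zane): min(3, 9) = 3
B (Nadia): max(-11, 3) = 3
C (Zane): min(12, 5, 0) = 0
D (Zane): min(2, -16) = -16
A (Nadia): max(0, -16) = 0
Zane prefers the lower value; B=3, A=0. A is better since 0 < 3.

A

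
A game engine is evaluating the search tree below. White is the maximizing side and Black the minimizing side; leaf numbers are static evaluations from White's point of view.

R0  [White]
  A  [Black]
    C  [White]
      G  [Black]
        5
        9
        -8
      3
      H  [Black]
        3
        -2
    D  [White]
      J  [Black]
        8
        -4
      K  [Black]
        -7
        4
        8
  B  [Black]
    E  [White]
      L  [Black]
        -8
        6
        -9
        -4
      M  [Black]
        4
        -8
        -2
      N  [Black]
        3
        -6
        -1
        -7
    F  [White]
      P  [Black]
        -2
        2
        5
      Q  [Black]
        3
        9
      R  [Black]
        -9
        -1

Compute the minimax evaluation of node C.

G (Black): min(5, 9, -8) = -8
H (Black): min(3, -2) = -2
C (White): max(-8, 3, -2) = 3

3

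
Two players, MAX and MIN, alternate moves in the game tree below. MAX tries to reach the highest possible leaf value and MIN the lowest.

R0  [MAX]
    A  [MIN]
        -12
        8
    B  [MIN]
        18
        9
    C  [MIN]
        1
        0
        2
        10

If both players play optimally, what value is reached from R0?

9

A (MIN): min(-12, 8) = -12
B (MIN): min(18, 9) = 9
C (MIN): min(1, 0, 2, 10) = 0
R0 (MAX): max(-12, 9, 0) = 9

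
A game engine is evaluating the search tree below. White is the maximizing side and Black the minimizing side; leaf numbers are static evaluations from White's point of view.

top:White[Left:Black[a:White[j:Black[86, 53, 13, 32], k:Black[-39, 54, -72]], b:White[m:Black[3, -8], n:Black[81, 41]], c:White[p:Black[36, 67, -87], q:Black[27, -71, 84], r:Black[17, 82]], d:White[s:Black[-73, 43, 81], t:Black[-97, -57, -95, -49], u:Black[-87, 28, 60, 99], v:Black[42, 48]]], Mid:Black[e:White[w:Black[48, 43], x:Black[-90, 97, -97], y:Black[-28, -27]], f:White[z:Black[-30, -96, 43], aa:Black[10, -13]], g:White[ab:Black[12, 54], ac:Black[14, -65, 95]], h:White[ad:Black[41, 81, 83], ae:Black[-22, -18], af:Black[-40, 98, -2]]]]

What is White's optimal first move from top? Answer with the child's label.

Left

j (Black): min(86, 53, 13, 32) = 13
k (Black): min(-39, 54, -72) = -72
a (White): max(13, -72) = 13
m (Black): min(3, -8) = -8
n (Black): min(81, 41) = 41
b (White): max(-8, 41) = 41
p (Black): min(36, 67, -87) = -87
q (Black): min(27, -71, 84) = -71
r (Black): min(17, 82) = 17
c (White): max(-87, -71, 17) = 17
s (Black): min(-73, 43, 81) = -73
t (Black): min(-97, -57, -95, -49) = -97
u (Black): min(-87, 28, 60, 99) = -87
v (Black): min(42, 48) = 42
d (White): max(-73, -97, -87, 42) = 42
Left (Black): min(13, 41, 17, 42) = 13
w (Black): min(48, 43) = 43
x (Black): min(-90, 97, -97) = -97
y (Black): min(-28, -27) = -28
e (White): max(43, -97, -28) = 43
z (Black): min(-30, -96, 43) = -96
aa (Black): min(10, -13) = -13
f (White): max(-96, -13) = -13
ab (Black): min(12, 54) = 12
ac (Black): min(14, -65, 95) = -65
g (White): max(12, -65) = 12
ad (Black): min(41, 81, 83) = 41
ae (Black): min(-22, -18) = -22
af (Black): min(-40, 98, -2) = -40
h (White): max(41, -22, -40) = 41
Mid (Black): min(43, -13, 12, 41) = -13
top (White): max(13, -13) = 13
White at top wants the highest of {Left=13, Mid=-13}, so chooses Left.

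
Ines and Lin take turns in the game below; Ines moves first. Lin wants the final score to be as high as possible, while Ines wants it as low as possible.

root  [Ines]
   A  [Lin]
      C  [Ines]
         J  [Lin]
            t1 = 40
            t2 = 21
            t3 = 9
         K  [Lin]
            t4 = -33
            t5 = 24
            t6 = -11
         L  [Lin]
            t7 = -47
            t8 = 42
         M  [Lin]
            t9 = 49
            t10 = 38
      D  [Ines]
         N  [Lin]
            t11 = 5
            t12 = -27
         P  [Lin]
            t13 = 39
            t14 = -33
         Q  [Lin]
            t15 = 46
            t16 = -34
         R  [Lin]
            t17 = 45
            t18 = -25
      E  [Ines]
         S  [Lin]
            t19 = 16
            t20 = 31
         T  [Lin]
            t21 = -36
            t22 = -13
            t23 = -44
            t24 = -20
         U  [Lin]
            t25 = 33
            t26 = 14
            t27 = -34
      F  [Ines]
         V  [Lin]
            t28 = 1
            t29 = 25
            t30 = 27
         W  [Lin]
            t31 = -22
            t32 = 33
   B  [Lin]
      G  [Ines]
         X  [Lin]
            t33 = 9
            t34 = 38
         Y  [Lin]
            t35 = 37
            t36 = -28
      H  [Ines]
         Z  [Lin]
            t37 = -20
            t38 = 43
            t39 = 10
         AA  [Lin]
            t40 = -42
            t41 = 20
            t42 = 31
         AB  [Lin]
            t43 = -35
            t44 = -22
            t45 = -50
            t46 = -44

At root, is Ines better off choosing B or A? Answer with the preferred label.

X (Lin): max(9, 38) = 38
Y (Lin): max(37, -28) = 37
G (Ines): min(38, 37) = 37
Z (Lin): max(-20, 43, 10) = 43
AA (Lin): max(-42, 20, 31) = 31
AB (Lin): max(-35, -22, -50, -44) = -22
H (Ines): min(43, 31, -22) = -22
B (Lin): max(37, -22) = 37
J (Lin): max(40, 21, 9) = 40
K (Lin): max(-33, 24, -11) = 24
L (Lin): max(-47, 42) = 42
M (Lin): max(49, 38) = 49
C (Ines): min(40, 24, 42, 49) = 24
N (Lin): max(5, -27) = 5
P (Lin): max(39, -33) = 39
Q (Lin): max(46, -34) = 46
R (Lin): max(45, -25) = 45
D (Ines): min(5, 39, 46, 45) = 5
S (Lin): max(16, 31) = 31
T (Lin): max(-36, -13, -44, -20) = -13
U (Lin): max(33, 14, -34) = 33
E (Ines): min(31, -13, 33) = -13
V (Lin): max(1, 25, 27) = 27
W (Lin): max(-22, 33) = 33
F (Ines): min(27, 33) = 27
A (Lin): max(24, 5, -13, 27) = 27
Ines prefers the lower value; B=37, A=27. A is better since 27 < 37.

A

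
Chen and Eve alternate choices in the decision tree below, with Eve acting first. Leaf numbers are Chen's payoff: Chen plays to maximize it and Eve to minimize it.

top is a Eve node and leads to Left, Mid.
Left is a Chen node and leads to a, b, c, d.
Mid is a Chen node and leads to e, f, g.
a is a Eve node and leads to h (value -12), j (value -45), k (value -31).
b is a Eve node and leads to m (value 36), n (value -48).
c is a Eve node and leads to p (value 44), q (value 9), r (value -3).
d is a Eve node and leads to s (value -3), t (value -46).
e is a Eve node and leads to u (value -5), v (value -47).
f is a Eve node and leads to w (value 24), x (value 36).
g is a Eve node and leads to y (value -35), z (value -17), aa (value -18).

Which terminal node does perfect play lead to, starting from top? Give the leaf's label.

a (Eve): min(-12, -45, -31) = -45
b (Eve): min(36, -48) = -48
c (Eve): min(44, 9, -3) = -3
d (Eve): min(-3, -46) = -46
Left (Chen): max(-45, -48, -3, -46) = -3
e (Eve): min(-5, -47) = -47
f (Eve): min(24, 36) = 24
g (Eve): min(-35, -17, -18) = -35
Mid (Chen): max(-47, 24, -35) = 24
top (Eve): min(-3, 24) = -3
At top, Eve picks Left (lowest: -3).
At Left, Chen picks c (highest: -3).
At c, Eve picks r (lowest: -3).
Terminal value -3.

r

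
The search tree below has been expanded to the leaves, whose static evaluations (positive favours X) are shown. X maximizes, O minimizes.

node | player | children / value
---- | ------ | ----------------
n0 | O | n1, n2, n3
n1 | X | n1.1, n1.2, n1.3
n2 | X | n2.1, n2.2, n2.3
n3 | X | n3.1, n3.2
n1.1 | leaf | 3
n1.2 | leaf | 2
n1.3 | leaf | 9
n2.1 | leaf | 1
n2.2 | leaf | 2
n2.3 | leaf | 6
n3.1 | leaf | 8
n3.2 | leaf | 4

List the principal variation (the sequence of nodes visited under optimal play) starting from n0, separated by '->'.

n1 (X): max(3, 2, 9) = 9
n2 (X): max(1, 2, 6) = 6
n3 (X): max(8, 4) = 8
n0 (O): min(9, 6, 8) = 6
At n0, O picks n2 (lowest: 6).
At n2, X picks n2.3 (highest: 6).
Terminal value 6.

n0 -> n2 -> n2.3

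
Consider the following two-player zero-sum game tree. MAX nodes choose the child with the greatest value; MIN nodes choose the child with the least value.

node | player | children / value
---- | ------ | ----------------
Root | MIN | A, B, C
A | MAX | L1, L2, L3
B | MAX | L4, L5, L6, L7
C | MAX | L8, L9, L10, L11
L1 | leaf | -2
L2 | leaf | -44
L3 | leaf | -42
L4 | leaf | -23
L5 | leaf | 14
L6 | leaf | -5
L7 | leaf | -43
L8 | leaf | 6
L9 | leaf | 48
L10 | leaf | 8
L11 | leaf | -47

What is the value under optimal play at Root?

-2

A (MAX): max(-2, -44, -42) = -2
B (MAX): max(-23, 14, -5, -43) = 14
C (MAX): max(6, 48, 8, -47) = 48
Root (MIN): min(-2, 14, 48) = -2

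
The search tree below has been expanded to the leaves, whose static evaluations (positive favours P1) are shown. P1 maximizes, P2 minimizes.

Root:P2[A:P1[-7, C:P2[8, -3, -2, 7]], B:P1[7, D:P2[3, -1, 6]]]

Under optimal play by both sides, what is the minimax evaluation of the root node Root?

-3

C (P2): min(8, -3, -2, 7) = -3
A (P1): max(-7, -3) = -3
D (P2): min(3, -1, 6) = -1
B (P1): max(7, -1) = 7
Root (P2): min(-3, 7) = -3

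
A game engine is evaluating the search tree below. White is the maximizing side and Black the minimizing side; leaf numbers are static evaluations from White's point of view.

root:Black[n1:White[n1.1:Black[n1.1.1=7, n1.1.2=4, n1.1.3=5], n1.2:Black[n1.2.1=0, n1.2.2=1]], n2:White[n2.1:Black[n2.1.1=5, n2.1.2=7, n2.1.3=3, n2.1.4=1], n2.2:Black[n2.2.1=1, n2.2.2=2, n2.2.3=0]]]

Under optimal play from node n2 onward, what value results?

n2.1 (Black): min(5, 7, 3, 1) = 1
n2.2 (Black): min(1, 2, 0) = 0
n2 (White): max(1, 0) = 1

1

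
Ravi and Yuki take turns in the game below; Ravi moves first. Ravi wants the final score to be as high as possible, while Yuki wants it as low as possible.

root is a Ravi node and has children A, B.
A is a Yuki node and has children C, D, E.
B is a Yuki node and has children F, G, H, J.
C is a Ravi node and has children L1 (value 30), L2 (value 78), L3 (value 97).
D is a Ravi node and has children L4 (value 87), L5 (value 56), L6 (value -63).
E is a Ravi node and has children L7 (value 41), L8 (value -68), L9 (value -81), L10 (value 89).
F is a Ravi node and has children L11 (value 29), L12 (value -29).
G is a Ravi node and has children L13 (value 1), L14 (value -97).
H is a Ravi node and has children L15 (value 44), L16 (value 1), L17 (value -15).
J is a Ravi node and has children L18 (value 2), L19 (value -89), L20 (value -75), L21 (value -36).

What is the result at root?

87

C (Ravi): max(30, 78, 97) = 97
D (Ravi): max(87, 56, -63) = 87
E (Ravi): max(41, -68, -81, 89) = 89
A (Yuki): min(97, 87, 89) = 87
F (Ravi): max(29, -29) = 29
G (Ravi): max(1, -97) = 1
H (Ravi): max(44, 1, -15) = 44
J (Ravi): max(2, -89, -75, -36) = 2
B (Yuki): min(29, 1, 44, 2) = 1
root (Ravi): max(87, 1) = 87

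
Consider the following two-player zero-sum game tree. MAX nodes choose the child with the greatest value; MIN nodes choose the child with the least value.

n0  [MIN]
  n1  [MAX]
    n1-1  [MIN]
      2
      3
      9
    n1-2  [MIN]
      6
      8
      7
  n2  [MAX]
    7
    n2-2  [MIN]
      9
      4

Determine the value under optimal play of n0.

6

n1-1 (MIN): min(2, 3, 9) = 2
n1-2 (MIN): min(6, 8, 7) = 6
n1 (MAX): max(2, 6) = 6
n2-2 (MIN): min(9, 4) = 4
n2 (MAX): max(7, 4) = 7
n0 (MIN): min(6, 7) = 6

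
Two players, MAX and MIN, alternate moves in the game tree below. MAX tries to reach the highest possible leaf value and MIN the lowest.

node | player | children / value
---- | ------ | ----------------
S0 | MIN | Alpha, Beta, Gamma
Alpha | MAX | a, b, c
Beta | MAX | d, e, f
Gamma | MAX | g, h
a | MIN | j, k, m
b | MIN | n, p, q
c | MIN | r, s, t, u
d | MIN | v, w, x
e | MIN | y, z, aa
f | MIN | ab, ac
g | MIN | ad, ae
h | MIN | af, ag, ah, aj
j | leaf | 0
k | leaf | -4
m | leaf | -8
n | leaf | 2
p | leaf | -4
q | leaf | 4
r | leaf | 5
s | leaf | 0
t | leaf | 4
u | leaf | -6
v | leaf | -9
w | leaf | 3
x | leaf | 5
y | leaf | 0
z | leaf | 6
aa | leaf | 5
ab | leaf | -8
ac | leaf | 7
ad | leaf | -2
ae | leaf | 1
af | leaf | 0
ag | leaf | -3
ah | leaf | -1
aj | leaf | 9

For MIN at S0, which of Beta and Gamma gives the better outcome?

d (MIN): min(-9, 3, 5) = -9
e (MIN): min(0, 6, 5) = 0
f (MIN): min(-8, 7) = -8
Beta (MAX): max(-9, 0, -8) = 0
g (MIN): min(-2, 1) = -2
h (MIN): min(0, -3, -1, 9) = -3
Gamma (MAX): max(-2, -3) = -2
MIN prefers the lower value; Beta=0, Gamma=-2. Gamma is better since -2 < 0.

Gamma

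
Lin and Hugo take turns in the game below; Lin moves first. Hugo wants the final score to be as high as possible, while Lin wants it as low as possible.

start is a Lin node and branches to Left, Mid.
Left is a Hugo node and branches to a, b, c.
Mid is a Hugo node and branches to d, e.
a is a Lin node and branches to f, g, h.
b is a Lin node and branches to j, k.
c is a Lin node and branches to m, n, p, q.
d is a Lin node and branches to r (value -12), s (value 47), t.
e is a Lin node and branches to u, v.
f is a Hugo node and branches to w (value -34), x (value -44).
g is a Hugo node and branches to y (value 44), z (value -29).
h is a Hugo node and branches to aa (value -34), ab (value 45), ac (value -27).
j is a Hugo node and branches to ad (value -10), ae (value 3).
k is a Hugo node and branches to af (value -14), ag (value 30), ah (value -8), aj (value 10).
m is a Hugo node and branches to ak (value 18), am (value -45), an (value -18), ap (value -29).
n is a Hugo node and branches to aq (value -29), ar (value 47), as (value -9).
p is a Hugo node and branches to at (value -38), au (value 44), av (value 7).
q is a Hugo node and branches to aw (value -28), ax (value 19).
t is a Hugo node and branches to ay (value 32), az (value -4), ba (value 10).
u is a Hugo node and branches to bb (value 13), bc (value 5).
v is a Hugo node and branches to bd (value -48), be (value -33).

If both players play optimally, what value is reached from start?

f (Hugo): max(-34, -44) = -34
g (Hugo): max(44, -29) = 44
h (Hugo): max(-34, 45, -27) = 45
a (Lin): min(-34, 44, 45) = -34
j (Hugo): max(-10, 3) = 3
k (Hugo): max(-14, 30, -8, 10) = 30
b (Lin): min(3, 30) = 3
m (Hugo): max(18, -45, -18, -29) = 18
n (Hugo): max(-29, 47, -9) = 47
p (Hugo): max(-38, 44, 7) = 44
q (Hugo): max(-28, 19) = 19
c (Lin): min(18, 47, 44, 19) = 18
Left (Hugo): max(-34, 3, 18) = 18
t (Hugo): max(32, -4, 10) = 32
d (Lin): min(-12, 47, 32) = -12
u (Hugo): max(13, 5) = 13
v (Hugo): max(-48, -33) = -33
e (Lin): min(13, -33) = -33
Mid (Hugo): max(-12, -33) = -12
start (Lin): min(18, -12) = -12

-12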